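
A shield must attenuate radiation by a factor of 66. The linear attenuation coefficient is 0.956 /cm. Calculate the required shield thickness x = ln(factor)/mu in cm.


x = ln(factor) / mu
x = ln(66) / 0.956
x = 4.3825 cm

4.3825


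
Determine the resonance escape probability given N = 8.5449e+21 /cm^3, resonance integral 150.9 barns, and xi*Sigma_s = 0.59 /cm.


p = exp(-N * I * 1e-24 / (xi*Sigma_s))
p = exp(-8.5449e+21 * 150.9 * 1e-24 / 0.59)
p = 0.11243

0.11243


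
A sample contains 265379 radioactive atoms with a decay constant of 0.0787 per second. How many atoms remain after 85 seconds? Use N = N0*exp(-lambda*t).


N = N0 * exp(-lambda * t)
N = 265379 * exp(-0.0787 * 85)
N = 330.11

330.11


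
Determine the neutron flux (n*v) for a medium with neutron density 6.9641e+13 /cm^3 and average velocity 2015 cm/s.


phi = n * v
phi = 6.9641e+13 * 2015
phi = 1.4033e+17 /cm^2/s

1.4033e+17


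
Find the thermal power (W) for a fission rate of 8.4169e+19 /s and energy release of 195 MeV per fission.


P = fission_rate * E_MeV * 1.602e-13
P = 8.4169e+19 * 195 * 1.602e-13
P = 2.6294e+09 W

2.6294e+09


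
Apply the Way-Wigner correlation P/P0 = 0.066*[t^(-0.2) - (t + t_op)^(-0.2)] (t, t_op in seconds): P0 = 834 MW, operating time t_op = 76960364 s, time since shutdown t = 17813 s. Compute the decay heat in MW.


P/P0 = 0.066 * [t^(-0.2) - (t + t_op)^(-0.2)]
P/P0 = 0.066 * [17813^(-0.2) - (17813 + 76960364)^(-0.2)]
P/P0 = 0.066 * [0.1412058 - 0.02646833] = 0.007572673
P = 834 * 0.007572673 = 6.3156 MW

6.3156


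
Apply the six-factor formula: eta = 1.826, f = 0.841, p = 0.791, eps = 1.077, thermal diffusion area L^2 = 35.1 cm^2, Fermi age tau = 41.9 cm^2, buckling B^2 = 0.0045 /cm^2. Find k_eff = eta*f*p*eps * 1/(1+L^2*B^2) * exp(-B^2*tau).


k_inf = eta*f*p*eps = 1.826*0.841*0.791*1.077 = 1.308245
P_TNL = 1/(1 + L^2*B^2) = 1/(1 + 35.1*0.0045) = 0.8635951
P_FNL = exp(-B^2*tau) = exp(-0.0045*41.9) = 0.8281591
k_eff = k_inf * P_TNL * P_FNL = 1.308245 * 0.8635951 * 0.8281591
k_eff = 0.93565

0.93565


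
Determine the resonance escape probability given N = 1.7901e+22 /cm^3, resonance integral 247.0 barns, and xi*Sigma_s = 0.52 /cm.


p = exp(-N * I * 1e-24 / (xi*Sigma_s))
p = exp(-1.7901e+22 * 247.0 * 1e-24 / 0.52)
p = 2.0286e-04

2.0286e-04


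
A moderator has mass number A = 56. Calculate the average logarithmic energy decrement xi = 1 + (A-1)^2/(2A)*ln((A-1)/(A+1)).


xi = 1 + (A-1)^2/(2A) * ln((A-1)/(A+1))
xi = 1 + (56-1)^2/(2*56) * ln((56-1)/(56 +1))
xi = 0.035293

0.035293


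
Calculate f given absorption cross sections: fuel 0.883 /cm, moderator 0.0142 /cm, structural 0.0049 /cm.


f = Sigma_a_fuel / (Sigma_a_fuel + Sigma_a_mod + Sigma_a_other)
f = 0.883 / (0.883 + 0.0142 + 0.0049)
f = 0.97883

0.97883


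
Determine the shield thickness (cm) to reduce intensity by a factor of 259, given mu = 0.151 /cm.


x = ln(factor) / mu
x = ln(259) / 0.151
x = 36.800 cm

36.800


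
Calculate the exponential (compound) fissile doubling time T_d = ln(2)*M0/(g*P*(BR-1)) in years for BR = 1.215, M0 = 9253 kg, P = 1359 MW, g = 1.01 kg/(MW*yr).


Breeding gain G = BR - 1 = 1.215 - 1 = 0.215
Fissile production rate = g * P * G = 1.01 * 1359 * 0.215 = 295.10685 kg/yr
T_d = ln(2) * M0 / (g * P * G)
T_d = ln(2) * 9253 / 295.10685 = 21.733 yr

21.733


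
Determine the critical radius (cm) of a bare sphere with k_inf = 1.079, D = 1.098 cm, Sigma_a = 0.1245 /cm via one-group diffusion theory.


L^2 = D / Sigma_a = 1.098 / 0.1245 = 8.819277 cm^2
B_m^2 = (k_inf - 1) / L^2 = (1.079 - 1) / 8.819277 = 0.008957650 /cm^2
For a bare sphere: B_g = pi/R, so R_c = pi / sqrt(B_m^2)
R_c = pi / sqrt(0.008957650) = 33.193 cm

33.193


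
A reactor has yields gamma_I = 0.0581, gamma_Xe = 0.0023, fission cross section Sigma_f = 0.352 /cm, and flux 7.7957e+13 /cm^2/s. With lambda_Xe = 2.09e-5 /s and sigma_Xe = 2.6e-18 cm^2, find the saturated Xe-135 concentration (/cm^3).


Xe_eq = (gamma_I + gamma_Xe) * Sigma_f * phi / (lambda_Xe + sigma_Xe * phi)
Numerator = (0.0581 + 0.0023) * 0.352 * 7.7957e+13 = 1.657428e+12
Denominator = 2.09e-5 + 2.6e-18 * 7.7957e+13 = 2.235882e-04
Xe_eq = 1.657428e+12 / 2.235882e-04 = 7.4129e+15 /cm^3

7.4129e+15


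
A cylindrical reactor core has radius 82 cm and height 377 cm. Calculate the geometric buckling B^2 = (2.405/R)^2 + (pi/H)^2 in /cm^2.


B^2 = (2.405/R)^2 + (pi/H)^2
B^2 = (2.405/82)^2 + (pi/377)^2
B^2 = 9.2965e-04 /cm^2

9.2965e-04


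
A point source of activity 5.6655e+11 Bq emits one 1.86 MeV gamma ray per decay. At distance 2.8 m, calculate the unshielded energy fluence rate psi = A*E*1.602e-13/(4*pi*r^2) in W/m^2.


psi = A * E * 1.602e-13 / (4*pi*r^2)
psi = 5.6655e+11 * 1.86 * 1.602e-13 / (4*pi*2.8^2)
psi = 0.0017135 W/m^2

0.0017135


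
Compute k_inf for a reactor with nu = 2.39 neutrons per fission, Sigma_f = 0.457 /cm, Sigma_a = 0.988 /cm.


k_inf = nu * Sigma_f / Sigma_a
k_inf = 2.39 * 0.457 / 0.988
k_inf = 1.1055

1.1055


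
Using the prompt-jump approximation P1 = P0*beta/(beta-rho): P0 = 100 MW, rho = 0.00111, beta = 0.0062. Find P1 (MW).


P1/P0 = beta / (beta - rho)
P1/P0 = 0.0062 / (0.0062 - 0.00111) = 1.218075
P1 = 100 * 1.218075 = 121.81 MW

121.81


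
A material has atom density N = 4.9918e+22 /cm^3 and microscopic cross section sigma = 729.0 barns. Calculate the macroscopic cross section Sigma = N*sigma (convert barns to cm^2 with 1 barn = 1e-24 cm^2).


Sigma = N * sigma_barns * 1e-24
Sigma = 4.9918e+22 * 729.0 * 1e-24
Sigma = 36.390 /cm

36.390


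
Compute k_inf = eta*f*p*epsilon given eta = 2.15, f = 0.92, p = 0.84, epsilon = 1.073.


k_inf = eta * f * p * epsilon
k_inf = 2.15 * 0.92 * 0.84 * 1.073
k_inf = 1.7828

1.7828


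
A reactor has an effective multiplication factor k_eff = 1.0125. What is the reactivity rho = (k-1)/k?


rho = (k_eff - 1) / k_eff
rho = (1.0125 - 1) / 1.0125
rho = 0.012346

0.012346


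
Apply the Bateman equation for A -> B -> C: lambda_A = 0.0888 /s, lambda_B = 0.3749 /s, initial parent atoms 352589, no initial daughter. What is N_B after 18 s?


N_B(t) = lambda_A * N_A0 / (lambda_B - lambda_A) * [exp(-lambda_A*t) - exp(-lambda_B*t)]
exp(-0.0888*18) = 0.2022198; exp(-0.3749*18) = 0.001172989
N_B = 0.0888 * 352589 / (0.3749 - 0.0888) * (0.2022198 - 0.001172989)
N_B = 22002

22002


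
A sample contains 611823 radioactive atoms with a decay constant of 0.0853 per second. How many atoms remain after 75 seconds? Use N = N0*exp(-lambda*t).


N = N0 * exp(-lambda * t)
N = 611823 * exp(-0.0853 * 75)
N = 1019.1

1019.1


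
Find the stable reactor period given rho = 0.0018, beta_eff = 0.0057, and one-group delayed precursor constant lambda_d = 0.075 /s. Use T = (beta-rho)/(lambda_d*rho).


T = (beta - rho) / (lambda_d * rho)
T = (0.0057 - 0.0018) / (0.075 * 0.0018)
T = 28.889 s

28.889


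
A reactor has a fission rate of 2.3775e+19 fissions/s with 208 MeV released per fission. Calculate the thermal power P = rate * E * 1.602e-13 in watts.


P = fission_rate * E_MeV * 1.602e-13
P = 2.3775e+19 * 208 * 1.602e-13
P = 7.9222e+08 W

7.9222e+08


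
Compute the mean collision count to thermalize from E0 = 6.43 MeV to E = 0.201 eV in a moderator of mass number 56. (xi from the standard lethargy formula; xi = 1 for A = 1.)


xi = 1 + (A-1)^2/(2A)*ln((A-1)/(A+1)) = 0.03529286 (for A = 56)
n = ln(E0/E) / xi
n = ln(6.43e6 / 0.201) / 0.03529286
n = ln(3.199005e+07) / 0.03529286 = 489.64

489.64


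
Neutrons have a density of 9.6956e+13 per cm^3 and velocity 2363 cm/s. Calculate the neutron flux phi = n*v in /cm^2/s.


phi = n * v
phi = 9.6956e+13 * 2363
phi = 2.2911e+17 /cm^2/s

2.2911e+17


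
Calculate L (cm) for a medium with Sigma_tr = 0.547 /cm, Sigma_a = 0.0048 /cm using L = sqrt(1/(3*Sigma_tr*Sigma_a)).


D = 1 / (3 * Sigma_tr) = 1 / (3 * 0.547) = 0.6093845 cm
L = sqrt(D / Sigma_a)
L = sqrt(0.6093845 / 0.0048)
L = 11.267 cm

11.267


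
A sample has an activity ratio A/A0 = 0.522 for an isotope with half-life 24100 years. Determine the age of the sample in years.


lambda = ln(2) / t_half = ln(2) / 24100 = 2.876129e-05 /yr
t = -ln(A/A0) / lambda
t = -ln(0.522) / 2.876129e-05
t = 22603 yr

22603


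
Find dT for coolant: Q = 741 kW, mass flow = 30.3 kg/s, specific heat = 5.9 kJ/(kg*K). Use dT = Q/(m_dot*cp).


dT = Q / (m_dot * cp)
dT = 741 / (30.3 * 5.9)
dT = 4.1450 C

4.1450


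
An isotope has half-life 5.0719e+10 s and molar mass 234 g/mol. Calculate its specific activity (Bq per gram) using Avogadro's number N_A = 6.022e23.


lambda = ln(2) / t_half = ln(2) / 5.0719e+10 = 1.366642e-11 /s
SA = lambda * N_A / M
SA = 1.366642e-11 * 6.022e23 / 234
SA = 3.5171e+10 Bq/g

3.5171e+10


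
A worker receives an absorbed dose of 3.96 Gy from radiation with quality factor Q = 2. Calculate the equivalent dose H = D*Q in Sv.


H = D * Q
H = 3.96 * 2
H = 7.9200 Sv

7.9200


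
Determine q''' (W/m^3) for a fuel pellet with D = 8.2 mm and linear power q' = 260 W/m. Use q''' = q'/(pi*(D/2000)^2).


r = D / 2 / 1000 = 8.2 / 2 / 1000 = 0.0041 m
q''' = q' / (pi * r^2)
q''' = 260 / (pi * 0.0041^2)
q''' = 4.9233e+06 W/m^3

4.9233e+06


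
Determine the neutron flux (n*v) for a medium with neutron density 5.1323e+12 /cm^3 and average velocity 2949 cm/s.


phi = n * v
phi = 5.1323e+12 * 2949
phi = 1.5135e+16 /cm^2/s

1.5135e+16


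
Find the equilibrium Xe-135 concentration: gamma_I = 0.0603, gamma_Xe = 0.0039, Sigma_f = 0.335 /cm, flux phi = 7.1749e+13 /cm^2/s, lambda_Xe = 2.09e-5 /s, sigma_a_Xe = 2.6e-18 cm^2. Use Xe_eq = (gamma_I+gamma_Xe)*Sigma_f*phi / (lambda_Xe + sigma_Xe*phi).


Xe_eq = (gamma_I + gamma_Xe) * Sigma_f * phi / (lambda_Xe + sigma_Xe * phi)
Numerator = (0.0603 + 0.0039) * 0.335 * 7.1749e+13 = 1.543106e+12
Denominator = 2.09e-5 + 2.6e-18 * 7.1749e+13 = 2.074474e-04
Xe_eq = 1.543106e+12 / 2.074474e-04 = 7.4385e+15 /cm^3

7.4385e+15


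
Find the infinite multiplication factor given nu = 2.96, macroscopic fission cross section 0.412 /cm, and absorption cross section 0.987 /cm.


k_inf = nu * Sigma_f / Sigma_a
k_inf = 2.96 * 0.412 / 0.987
k_inf = 1.2356

1.2356


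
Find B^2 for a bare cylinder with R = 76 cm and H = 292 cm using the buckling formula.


B^2 = (2.405/R)^2 + (pi/H)^2
B^2 = (2.405/76)^2 + (pi/292)^2
B^2 = 0.0011171 /cm^2

0.0011171


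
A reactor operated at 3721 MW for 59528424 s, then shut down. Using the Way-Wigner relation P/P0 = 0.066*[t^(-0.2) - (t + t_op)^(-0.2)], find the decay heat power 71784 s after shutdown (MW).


P/P0 = 0.066 * [t^(-0.2) - (t + t_op)^(-0.2)]
P/P0 = 0.066 * [71784^(-0.2) - (71784 + 59528424)^(-0.2)]
P/P0 = 0.066 * [0.1068549 - 0.02785803] = 0.005213793
P = 3721 * 0.005213793 = 19.401 MW

19.401


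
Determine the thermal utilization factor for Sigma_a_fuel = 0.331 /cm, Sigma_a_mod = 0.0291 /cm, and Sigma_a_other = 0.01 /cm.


f = Sigma_a_fuel / (Sigma_a_fuel + Sigma_a_mod + Sigma_a_other)
f = 0.331 / (0.331 + 0.0291 + 0.01)
f = 0.89435

0.89435


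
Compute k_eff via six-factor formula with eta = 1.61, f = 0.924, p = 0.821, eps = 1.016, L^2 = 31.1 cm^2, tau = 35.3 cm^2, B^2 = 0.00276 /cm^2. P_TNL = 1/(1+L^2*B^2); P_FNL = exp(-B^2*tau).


k_inf = eta*f*p*eps = 1.61*0.924*0.821*1.016 = 1.240894
P_TNL = 1/(1 + L^2*B^2) = 1/(1 + 31.1*0.00276) = 0.9209494
P_FNL = exp(-B^2*tau) = exp(-0.00276*35.3) = 0.9071677
k_eff = k_inf * P_TNL * P_FNL = 1.240894 * 0.9209494 * 0.9071677
k_eff = 1.0367

1.0367


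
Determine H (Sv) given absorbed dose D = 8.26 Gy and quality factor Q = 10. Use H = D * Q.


H = D * Q
H = 8.26 * 10
H = 82.600 Sv

82.600


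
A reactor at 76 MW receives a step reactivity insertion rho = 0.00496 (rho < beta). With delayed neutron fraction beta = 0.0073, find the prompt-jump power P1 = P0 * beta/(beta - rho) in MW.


P1/P0 = beta / (beta - rho)
P1/P0 = 0.0073 / (0.0073 - 0.00496) = 3.119658
P1 = 76 * 3.119658 = 237.09 MW

237.09


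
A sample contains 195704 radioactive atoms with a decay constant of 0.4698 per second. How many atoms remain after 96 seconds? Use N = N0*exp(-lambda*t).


N = N0 * exp(-lambda * t)
N = 195704 * exp(-0.4698 * 96)
N = 5.0649e-15

5.0649e-15


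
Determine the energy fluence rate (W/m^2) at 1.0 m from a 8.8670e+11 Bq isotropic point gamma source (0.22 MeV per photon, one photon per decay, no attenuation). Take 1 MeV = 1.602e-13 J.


psi = A * E * 1.602e-13 / (4*pi*r^2)
psi = 8.8670e+11 * 0.22 * 1.602e-13 / (4*pi*1.0^2)
psi = 0.0024869 W/m^2

0.0024869


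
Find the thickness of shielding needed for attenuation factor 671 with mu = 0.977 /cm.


x = ln(factor) / mu
x = ln(671) / 0.977
x = 6.6620 cm

6.6620


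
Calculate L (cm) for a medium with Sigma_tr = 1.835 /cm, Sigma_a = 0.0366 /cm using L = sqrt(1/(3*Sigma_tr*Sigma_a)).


D = 1 / (3 * Sigma_tr) = 1 / (3 * 1.835) = 0.1816530 cm
L = sqrt(D / Sigma_a)
L = sqrt(0.1816530 / 0.0366)
L = 2.2278 cm

2.2278


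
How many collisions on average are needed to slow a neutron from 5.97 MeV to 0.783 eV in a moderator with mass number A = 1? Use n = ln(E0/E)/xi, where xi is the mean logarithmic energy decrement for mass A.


xi = 1 + (A-1)^2/(2A)*ln((A-1)/(A+1)) = 1 (for A = 1)
n = ln(E0/E) / xi
n = ln(5.97e6 / 0.783) / 1
n = ln(7.624521e+06) / 1 = 15.847

15.847


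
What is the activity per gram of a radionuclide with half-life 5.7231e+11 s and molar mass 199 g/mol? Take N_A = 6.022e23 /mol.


lambda = ln(2) / t_half = ln(2) / 5.7231e+11 = 1.211139e-12 /s
SA = lambda * N_A / M
SA = 1.211139e-12 * 6.022e23 / 199
SA = 3.6651e+09 Bq/g

3.6651e+09


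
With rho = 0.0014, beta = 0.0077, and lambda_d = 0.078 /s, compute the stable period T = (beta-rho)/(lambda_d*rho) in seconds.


T = (beta - rho) / (lambda_d * rho)
T = (0.0077 - 0.0014) / (0.078 * 0.0014)
T = 57.692 s

57.692


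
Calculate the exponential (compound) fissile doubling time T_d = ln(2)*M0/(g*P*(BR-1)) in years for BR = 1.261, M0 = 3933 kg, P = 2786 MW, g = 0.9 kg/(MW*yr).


Breeding gain G = BR - 1 = 1.261 - 1 = 0.261
Fissile production rate = g * P * G = 0.9 * 2786 * 0.261 = 654.4314 kg/yr
T_d = ln(2) * M0 / (g * P * G)
T_d = ln(2) * 3933 / 654.4314 = 4.1657 yr

4.1657


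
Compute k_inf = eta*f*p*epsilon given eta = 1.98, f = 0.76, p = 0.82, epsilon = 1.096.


k_inf = eta * f * p * epsilon
k_inf = 1.98 * 0.76 * 0.82 * 1.096
k_inf = 1.3524

1.3524


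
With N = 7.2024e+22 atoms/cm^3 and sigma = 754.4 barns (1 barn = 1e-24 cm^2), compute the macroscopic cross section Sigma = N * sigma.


Sigma = N * sigma_barns * 1e-24
Sigma = 7.2024e+22 * 754.4 * 1e-24
Sigma = 54.335 /cm

54.335


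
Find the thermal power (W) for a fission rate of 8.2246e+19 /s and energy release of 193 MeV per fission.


P = fission_rate * E_MeV * 1.602e-13
P = 8.2246e+19 * 193 * 1.602e-13
P = 2.5429e+09 W

2.5429e+09


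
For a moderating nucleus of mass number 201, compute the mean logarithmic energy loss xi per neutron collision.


xi = 1 + (A-1)^2/(2A) * ln((A-1)/(A+1))
xi = 1 + (201-1)^2/(2*201) * ln((201-1)/(201 +1))
xi = 0.0099173

0.0099173


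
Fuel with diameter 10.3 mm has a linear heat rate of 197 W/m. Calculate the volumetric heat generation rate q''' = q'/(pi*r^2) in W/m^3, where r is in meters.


r = D / 2 / 1000 = 10.3 / 2 / 1000 = 0.00515 m
q''' = q' / (pi * r^2)
q''' = 197 / (pi * 0.00515^2)
q''' = 2.3643e+06 W/m^3

2.3643e+06


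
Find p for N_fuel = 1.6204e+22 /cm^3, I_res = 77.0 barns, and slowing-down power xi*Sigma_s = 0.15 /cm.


p = exp(-N * I * 1e-24 / (xi*Sigma_s))
p = exp(-1.6204e+22 * 77.0 * 1e-24 / 0.15)
p = 2.4407e-04

2.4407e-04


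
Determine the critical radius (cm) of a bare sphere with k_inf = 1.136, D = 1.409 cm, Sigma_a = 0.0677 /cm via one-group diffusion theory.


L^2 = D / Sigma_a = 1.409 / 0.0677 = 20.81241 cm^2
B_m^2 = (k_inf - 1) / L^2 = (1.136 - 1) / 20.81241 = 0.006534563 /cm^2
For a bare sphere: B_g = pi/R, so R_c = pi / sqrt(B_m^2)
R_c = pi / sqrt(0.006534563) = 38.863 cm

38.863


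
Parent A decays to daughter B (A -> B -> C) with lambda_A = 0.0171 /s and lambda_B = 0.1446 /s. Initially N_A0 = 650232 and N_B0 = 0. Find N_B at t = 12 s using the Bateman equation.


N_B(t) = lambda_A * N_A0 / (lambda_B - lambda_A) * [exp(-lambda_A*t) - exp(-lambda_B*t)]
exp(-0.0171*12) = 0.8144844; exp(-0.1446*12) = 0.1763649
N_B = 0.0171 * 650232 / (0.1446 - 0.0171) * (0.8144844 - 0.1763649)
N_B = 55649

55649


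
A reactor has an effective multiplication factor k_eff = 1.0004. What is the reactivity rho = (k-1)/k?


rho = (k_eff - 1) / k_eff
rho = (1.0004 - 1) / 1.0004
rho = 3.9984e-04

3.9984e-04


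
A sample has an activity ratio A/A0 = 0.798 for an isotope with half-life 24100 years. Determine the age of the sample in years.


lambda = ln(2) / t_half = ln(2) / 24100 = 2.876129e-05 /yr
t = -ln(A/A0) / lambda
t = -ln(0.798) / 2.876129e-05
t = 7845.5 yr

7845.5


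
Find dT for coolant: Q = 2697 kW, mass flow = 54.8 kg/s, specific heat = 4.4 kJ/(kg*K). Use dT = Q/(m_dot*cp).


dT = Q / (m_dot * cp)
dT = 2697 / (54.8 * 4.4)
dT = 11.185 C

11.185


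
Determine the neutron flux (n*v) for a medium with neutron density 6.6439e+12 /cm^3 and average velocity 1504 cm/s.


phi = n * v
phi = 6.6439e+12 * 1504
phi = 9.9924e+15 /cm^2/s

9.9924e+15


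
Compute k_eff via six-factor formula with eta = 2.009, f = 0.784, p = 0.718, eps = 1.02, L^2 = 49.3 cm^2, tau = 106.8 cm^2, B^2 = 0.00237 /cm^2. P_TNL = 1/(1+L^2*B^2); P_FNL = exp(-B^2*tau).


k_inf = eta*f*p*eps = 2.009*0.784*0.718*1.02 = 1.153508
P_TNL = 1/(1 + L^2*B^2) = 1/(1 + 49.3*0.00237) = 0.8953826
P_FNL = exp(-B^2*tau) = exp(-0.00237*106.8) = 0.7763778
k_eff = k_inf * P_TNL * P_FNL = 1.153508 * 0.8953826 * 0.7763778
k_eff = 0.80187

0.80187


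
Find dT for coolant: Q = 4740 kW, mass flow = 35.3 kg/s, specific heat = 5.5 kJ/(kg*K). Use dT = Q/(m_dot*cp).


dT = Q / (m_dot * cp)
dT = 4740 / (35.3 * 5.5)
dT = 24.414 C

24.414


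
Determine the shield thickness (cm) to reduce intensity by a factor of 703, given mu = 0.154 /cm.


x = ln(factor) / mu
x = ln(703) / 0.154
x = 42.567 cm

42.567


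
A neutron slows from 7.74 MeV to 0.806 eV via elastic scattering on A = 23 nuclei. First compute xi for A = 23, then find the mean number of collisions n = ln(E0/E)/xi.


xi = 1 + (A-1)^2/(2A)*ln((A-1)/(A+1)) = 0.08448899 (for A = 23)
n = ln(E0/E) / xi
n = ln(7.74e6 / 0.806) / 0.08448899
n = ln(9.602978e+06) / 0.08448899 = 190.29

190.29


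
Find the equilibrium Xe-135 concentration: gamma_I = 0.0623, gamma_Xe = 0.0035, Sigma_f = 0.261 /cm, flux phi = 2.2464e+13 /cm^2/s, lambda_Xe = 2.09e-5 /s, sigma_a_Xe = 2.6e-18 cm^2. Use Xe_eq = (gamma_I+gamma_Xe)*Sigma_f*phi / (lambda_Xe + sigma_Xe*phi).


Xe_eq = (gamma_I + gamma_Xe) * Sigma_f * phi / (lambda_Xe + sigma_Xe * phi)
Numerator = (0.0623 + 0.0035) * 0.261 * 2.2464e+13 = 3.857922e+11
Denominator = 2.09e-5 + 2.6e-18 * 2.2464e+13 = 7.930640e-05
Xe_eq = 3.857922e+11 / 7.930640e-05 = 4.8646e+15 /cm^3

4.8646e+15


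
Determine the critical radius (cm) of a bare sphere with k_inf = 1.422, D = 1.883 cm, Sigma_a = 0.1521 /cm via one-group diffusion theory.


L^2 = D / Sigma_a = 1.883 / 0.1521 = 12.38001 cm^2
B_m^2 = (k_inf - 1) / L^2 = (1.422 - 1) / 12.38001 = 0.03408721 /cm^2
For a bare sphere: B_g = pi/R, so R_c = pi / sqrt(B_m^2)
R_c = pi / sqrt(0.03408721) = 17.016 cm

17.016


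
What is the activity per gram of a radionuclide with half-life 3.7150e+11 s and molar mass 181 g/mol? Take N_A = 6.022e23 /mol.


lambda = ln(2) / t_half = ln(2) / 3.7150e+11 = 1.865807e-12 /s
SA = lambda * N_A / M
SA = 1.865807e-12 * 6.022e23 / 181
SA = 6.2077e+09 Bq/g

6.2077e+09


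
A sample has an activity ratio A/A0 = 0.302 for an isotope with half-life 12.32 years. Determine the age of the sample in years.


lambda = ln(2) / t_half = ln(2) / 12.32 = 0.05626195 /yr
t = -ln(A/A0) / lambda
t = -ln(0.302) / 0.05626195
t = 21.281 yr

21.281


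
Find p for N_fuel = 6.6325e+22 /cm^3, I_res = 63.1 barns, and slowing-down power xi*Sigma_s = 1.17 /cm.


p = exp(-N * I * 1e-24 / (xi*Sigma_s))
p = exp(-6.6325e+22 * 63.1 * 1e-24 / 1.17)
p = 0.027959

0.027959


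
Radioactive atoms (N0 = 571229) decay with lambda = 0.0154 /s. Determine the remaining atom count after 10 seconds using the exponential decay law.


N = N0 * exp(-lambda * t)
N = 571229 * exp(-0.0154 * 10)
N = 489699

489699


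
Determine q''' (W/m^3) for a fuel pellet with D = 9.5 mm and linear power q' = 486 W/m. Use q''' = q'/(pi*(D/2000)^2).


r = D / 2 / 1000 = 9.5 / 2 / 1000 = 0.00475 m
q''' = q' / (pi * r^2)
q''' = 486 / (pi * 0.00475^2)
q''' = 6.8564e+06 W/m^3

6.8564e+06


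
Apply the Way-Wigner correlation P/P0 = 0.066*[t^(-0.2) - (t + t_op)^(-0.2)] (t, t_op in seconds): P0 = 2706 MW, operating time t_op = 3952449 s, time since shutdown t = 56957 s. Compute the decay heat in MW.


P/P0 = 0.066 * [t^(-0.2) - (t + t_op)^(-0.2)]
P/P0 = 0.066 * [56957^(-0.2) - (56957 + 3952449)^(-0.2)]
P/P0 = 0.066 * [0.1119156 - 0.04779517] = 0.004231948
P = 2706 * 0.004231948 = 11.452 MW

11.452


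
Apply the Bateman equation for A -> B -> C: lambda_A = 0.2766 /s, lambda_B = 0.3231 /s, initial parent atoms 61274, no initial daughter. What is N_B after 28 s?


N_B(t) = lambda_A * N_A0 / (lambda_B - lambda_A) * [exp(-lambda_A*t) - exp(-lambda_B*t)]
exp(-0.2766*28) = 4.329882e-04; exp(-0.3231*28) = 1.177673e-04
N_B = 0.2766 * 61274 / (0.3231 - 0.2766) * (4.329882e-04 - 1.177673e-04)
N_B = 114.89

114.89


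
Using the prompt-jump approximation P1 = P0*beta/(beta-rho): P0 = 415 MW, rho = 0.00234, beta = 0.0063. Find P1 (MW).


P1/P0 = beta / (beta - rho)
P1/P0 = 0.0063 / (0.0063 - 0.00234) = 1.590909
P1 = 415 * 1.590909 = 660.23 MW

660.23


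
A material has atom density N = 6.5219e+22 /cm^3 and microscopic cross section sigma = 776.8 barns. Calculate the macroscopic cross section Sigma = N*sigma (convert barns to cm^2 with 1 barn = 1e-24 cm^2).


Sigma = N * sigma_barns * 1e-24
Sigma = 6.5219e+22 * 776.8 * 1e-24
Sigma = 50.662 /cm

50.662


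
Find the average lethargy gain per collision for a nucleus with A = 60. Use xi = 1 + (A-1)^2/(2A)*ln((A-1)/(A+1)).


xi = 1 + (A-1)^2/(2A) * ln((A-1)/(A+1))
xi = 1 + (60-1)^2/(2*60) * ln((60-1)/(60 +1))
xi = 0.032966

0.032966


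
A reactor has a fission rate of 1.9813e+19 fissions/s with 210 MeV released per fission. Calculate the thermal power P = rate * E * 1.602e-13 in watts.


P = fission_rate * E_MeV * 1.602e-13
P = 1.9813e+19 * 210 * 1.602e-13
P = 6.6655e+08 W

6.6655e+08


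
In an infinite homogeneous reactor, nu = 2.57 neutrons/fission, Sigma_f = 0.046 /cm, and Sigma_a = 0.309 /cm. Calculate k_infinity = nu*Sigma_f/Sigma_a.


k_inf = nu * Sigma_f / Sigma_a
k_inf = 2.57 * 0.046 / 0.309
k_inf = 0.38259

0.38259


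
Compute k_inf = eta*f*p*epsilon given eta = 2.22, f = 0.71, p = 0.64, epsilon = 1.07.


k_inf = eta * f * p * epsilon
k_inf = 2.22 * 0.71 * 0.64 * 1.07
k_inf = 1.0794

1.0794


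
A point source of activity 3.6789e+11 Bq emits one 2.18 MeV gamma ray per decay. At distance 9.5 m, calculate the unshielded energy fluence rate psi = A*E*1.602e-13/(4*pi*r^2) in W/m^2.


psi = A * E * 1.602e-13 / (4*pi*r^2)
psi = 3.6789e+11 * 2.18 * 1.602e-13 / (4*pi*9.5^2)
psi = 1.1329e-04 W/m^2

1.1329e-04


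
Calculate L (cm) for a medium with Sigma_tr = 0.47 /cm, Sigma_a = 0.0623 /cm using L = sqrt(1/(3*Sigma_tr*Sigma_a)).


D = 1 / (3 * Sigma_tr) = 1 / (3 * 0.47) = 0.7092199 cm
L = sqrt(D / Sigma_a)
L = sqrt(0.7092199 / 0.0623)
L = 3.3740 cm

3.3740


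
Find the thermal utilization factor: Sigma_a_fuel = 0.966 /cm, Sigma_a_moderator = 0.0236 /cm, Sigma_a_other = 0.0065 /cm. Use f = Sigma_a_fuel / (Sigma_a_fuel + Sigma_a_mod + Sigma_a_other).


f = Sigma_a_fuel / (Sigma_a_fuel + Sigma_a_mod + Sigma_a_other)
f = 0.966 / (0.966 + 0.0236 + 0.0065)
f = 0.96978

0.96978


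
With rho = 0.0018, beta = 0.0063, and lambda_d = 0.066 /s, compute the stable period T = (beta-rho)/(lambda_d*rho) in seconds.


T = (beta - rho) / (lambda_d * rho)
T = (0.0063 - 0.0018) / (0.066 * 0.0018)
T = 37.879 s

37.879


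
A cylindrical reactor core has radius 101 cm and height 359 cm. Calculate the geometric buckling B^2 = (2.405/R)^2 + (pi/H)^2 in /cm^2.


B^2 = (2.405/R)^2 + (pi/H)^2
B^2 = (2.405/101)^2 + (pi/359)^2
B^2 = 6.4358e-04 /cm^2

6.4358e-04


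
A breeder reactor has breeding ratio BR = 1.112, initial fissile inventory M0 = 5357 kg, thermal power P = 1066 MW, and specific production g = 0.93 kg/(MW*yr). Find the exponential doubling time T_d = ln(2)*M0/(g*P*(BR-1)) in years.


Breeding gain G = BR - 1 = 1.112 - 1 = 0.112
Fissile production rate = g * P * G = 0.93 * 1066 * 0.112 = 111.03456 kg/yr
T_d = ln(2) * M0 / (g * P * G)
T_d = ln(2) * 5357 / 111.03456 = 33.442 yr

33.442


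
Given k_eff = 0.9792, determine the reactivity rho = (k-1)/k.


rho = (k_eff - 1) / k_eff
rho = (0.9792 - 1) / 0.9792
rho = -0.021242

-0.021242


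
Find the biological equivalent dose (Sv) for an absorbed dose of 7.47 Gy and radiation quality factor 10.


H = D * Q
H = 7.47 * 10
H = 74.700 Sv

74.700


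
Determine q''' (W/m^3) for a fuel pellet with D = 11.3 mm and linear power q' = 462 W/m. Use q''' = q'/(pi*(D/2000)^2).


r = D / 2 / 1000 = 11.3 / 2 / 1000 = 0.00565 m
q''' = q' / (pi * r^2)
q''' = 462 / (pi * 0.00565^2)
q''' = 4.6068e+06 W/m^3

4.6068e+06


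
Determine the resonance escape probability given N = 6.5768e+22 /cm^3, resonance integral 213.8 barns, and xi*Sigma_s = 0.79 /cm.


p = exp(-N * I * 1e-24 / (xi*Sigma_s))
p = exp(-6.5768e+22 * 213.8 * 1e-24 / 0.79)
p = 1.8621e-08

1.8621e-08


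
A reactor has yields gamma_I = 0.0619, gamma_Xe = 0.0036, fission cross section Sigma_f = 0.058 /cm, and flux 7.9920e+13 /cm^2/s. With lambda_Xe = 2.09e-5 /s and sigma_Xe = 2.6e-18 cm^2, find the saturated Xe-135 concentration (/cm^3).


Xe_eq = (gamma_I + gamma_Xe) * Sigma_f * phi / (lambda_Xe + sigma_Xe * phi)
Numerator = (0.0619 + 0.0036) * 0.058 * 7.9920e+13 = 3.036161e+11
Denominator = 2.09e-5 + 2.6e-18 * 7.9920e+13 = 2.286920e-04
Xe_eq = 3.036161e+11 / 2.286920e-04 = 1.3276e+15 /cm^3

1.3276e+15


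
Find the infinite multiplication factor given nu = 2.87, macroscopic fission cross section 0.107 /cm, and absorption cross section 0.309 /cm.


k_inf = nu * Sigma_f / Sigma_a
k_inf = 2.87 * 0.107 / 0.309
k_inf = 0.99382

0.99382


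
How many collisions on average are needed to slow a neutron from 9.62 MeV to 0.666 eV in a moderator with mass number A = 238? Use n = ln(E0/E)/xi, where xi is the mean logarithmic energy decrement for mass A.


xi = 1 + (A-1)^2/(2A)*ln((A-1)/(A+1)) = 0.008379872 (for A = 238)
n = ln(E0/E) / xi
n = ln(9.62e6 / 0.666) / 0.008379872
n = ln(1.444444e+07) / 0.008379872 = 1967.3

1967.3


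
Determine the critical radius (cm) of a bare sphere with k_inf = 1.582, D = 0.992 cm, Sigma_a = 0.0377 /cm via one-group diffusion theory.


L^2 = D / Sigma_a = 0.992 / 0.0377 = 26.31300 cm^2
B_m^2 = (k_inf - 1) / L^2 = (1.582 - 1) / 26.31300 = 0.02211834 /cm^2
For a bare sphere: B_g = pi/R, so R_c = pi / sqrt(B_m^2)
R_c = pi / sqrt(0.02211834) = 21.124 cm

21.124


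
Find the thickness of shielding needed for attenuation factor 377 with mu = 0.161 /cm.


x = ln(factor) / mu
x = ln(377) / 0.161
x = 36.846 cm

36.846


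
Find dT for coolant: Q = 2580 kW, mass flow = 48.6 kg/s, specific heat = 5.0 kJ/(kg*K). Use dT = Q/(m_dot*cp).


dT = Q / (m_dot * cp)
dT = 2580 / (48.6 * 5.0)
dT = 10.617 C

10.617


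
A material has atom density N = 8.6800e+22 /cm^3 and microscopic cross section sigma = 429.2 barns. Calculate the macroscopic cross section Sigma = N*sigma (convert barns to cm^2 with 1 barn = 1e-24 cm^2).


Sigma = N * sigma_barns * 1e-24
Sigma = 8.6800e+22 * 429.2 * 1e-24
Sigma = 37.255 /cm

37.255


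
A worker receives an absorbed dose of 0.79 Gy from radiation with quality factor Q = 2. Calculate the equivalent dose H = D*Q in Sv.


H = D * Q
H = 0.79 * 2
H = 1.5800 Sv

1.5800


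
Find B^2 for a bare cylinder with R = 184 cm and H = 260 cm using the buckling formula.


B^2 = (2.405/R)^2 + (pi/H)^2
B^2 = (2.405/184)^2 + (pi/260)^2
B^2 = 3.1684e-04 /cm^2

3.1684e-04


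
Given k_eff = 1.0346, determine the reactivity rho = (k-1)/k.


rho = (k_eff - 1) / k_eff
rho = (1.0346 - 1) / 1.0346
rho = 0.033443

0.033443


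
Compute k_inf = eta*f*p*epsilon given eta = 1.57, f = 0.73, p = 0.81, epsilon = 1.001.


k_inf = eta * f * p * epsilon
k_inf = 1.57 * 0.73 * 0.81 * 1.001
k_inf = 0.92927

0.92927


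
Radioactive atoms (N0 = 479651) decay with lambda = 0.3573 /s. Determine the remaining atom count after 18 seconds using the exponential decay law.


N = N0 * exp(-lambda * t)
N = 479651 * exp(-0.3573 * 18)
N = 772.33

772.33


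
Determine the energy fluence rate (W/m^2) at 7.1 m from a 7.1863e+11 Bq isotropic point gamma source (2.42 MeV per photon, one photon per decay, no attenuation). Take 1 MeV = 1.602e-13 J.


psi = A * E * 1.602e-13 / (4*pi*r^2)
psi = 7.1863e+11 * 2.42 * 1.602e-13 / (4*pi*7.1^2)
psi = 4.3980e-04 W/m^2

4.3980e-04


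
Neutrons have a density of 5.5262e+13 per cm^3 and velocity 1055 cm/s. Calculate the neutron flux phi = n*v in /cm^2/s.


phi = n * v
phi = 5.5262e+13 * 1055
phi = 5.8301e+16 /cm^2/s

5.8301e+16


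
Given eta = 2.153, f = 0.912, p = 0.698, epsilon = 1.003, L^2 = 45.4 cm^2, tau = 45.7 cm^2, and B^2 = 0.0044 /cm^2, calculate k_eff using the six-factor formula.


k_inf = eta*f*p*eps = 2.153*0.912*0.698*1.003 = 1.374660
P_TNL = 1/(1 + L^2*B^2) = 1/(1 + 45.4*0.0044) = 0.8335000
P_FNL = exp(-B^2*tau) = exp(-0.0044*45.7) = 0.8178470
k_eff = k_inf * P_TNL * P_FNL = 1.374660 * 0.8335000 * 0.8178470
k_eff = 0.93707

0.93707


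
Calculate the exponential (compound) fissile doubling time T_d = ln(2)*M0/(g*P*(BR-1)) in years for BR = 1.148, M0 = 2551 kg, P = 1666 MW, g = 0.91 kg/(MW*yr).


Breeding gain G = BR - 1 = 1.148 - 1 = 0.148
Fissile production rate = g * P * G = 0.91 * 1666 * 0.148 = 224.37688 kg/yr
T_d = ln(2) * M0 / (g * P * G)
T_d = ln(2) * 2551 / 224.37688 = 7.8806 yr

7.8806


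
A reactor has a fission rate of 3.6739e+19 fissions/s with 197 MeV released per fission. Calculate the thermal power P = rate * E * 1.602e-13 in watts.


P = fission_rate * E_MeV * 1.602e-13
P = 3.6739e+19 * 197 * 1.602e-13
P = 1.1595e+09 W

1.1595e+09


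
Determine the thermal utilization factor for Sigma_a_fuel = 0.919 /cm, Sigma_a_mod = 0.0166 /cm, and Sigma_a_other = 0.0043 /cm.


f = Sigma_a_fuel / (Sigma_a_fuel + Sigma_a_mod + Sigma_a_other)
f = 0.919 / (0.919 + 0.0166 + 0.0043)
f = 0.97776

0.97776


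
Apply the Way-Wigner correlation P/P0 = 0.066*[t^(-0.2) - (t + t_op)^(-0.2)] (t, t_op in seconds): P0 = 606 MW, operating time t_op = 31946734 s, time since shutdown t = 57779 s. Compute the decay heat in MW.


P/P0 = 0.066 * [t^(-0.2) - (t + t_op)^(-0.2)]
P/P0 = 0.066 * [57779^(-0.2) - (57779 + 31946734)^(-0.2)]
P/P0 = 0.066 * [0.1115953 - 0.03154698] = 0.005283189
P = 606 * 0.005283189 = 3.2016 MW

3.2016


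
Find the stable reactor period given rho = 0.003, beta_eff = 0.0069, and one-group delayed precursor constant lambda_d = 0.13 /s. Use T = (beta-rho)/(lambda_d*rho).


T = (beta - rho) / (lambda_d * rho)
T = (0.0069 - 0.003) / (0.13 * 0.003)
T = 10.0000 s

10.0000


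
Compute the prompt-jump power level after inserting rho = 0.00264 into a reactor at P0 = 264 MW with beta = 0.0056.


P1/P0 = beta / (beta - rho)
P1/P0 = 0.0056 / (0.0056 - 0.00264) = 1.891892
P1 = 264 * 1.891892 = 499.46 MW

499.46


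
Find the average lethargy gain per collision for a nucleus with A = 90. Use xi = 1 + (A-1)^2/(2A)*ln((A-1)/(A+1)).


xi = 1 + (A-1)^2/(2A) * ln((A-1)/(A+1))
xi = 1 + (90-1)^2/(2*90) * ln((90-1)/(90 +1))
xi = 0.022059

0.022059


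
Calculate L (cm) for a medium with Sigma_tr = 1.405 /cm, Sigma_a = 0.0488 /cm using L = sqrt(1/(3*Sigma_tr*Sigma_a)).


D = 1 / (3 * Sigma_tr) = 1 / (3 * 1.405) = 0.2372479 cm
L = sqrt(D / Sigma_a)
L = sqrt(0.2372479 / 0.0488)
L = 2.2049 cm

2.2049


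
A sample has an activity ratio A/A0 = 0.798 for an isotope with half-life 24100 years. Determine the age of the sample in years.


lambda = ln(2) / t_half = ln(2) / 24100 = 2.876129e-05 /yr
t = -ln(A/A0) / lambda
t = -ln(0.798) / 2.876129e-05
t = 7845.5 yr

7845.5


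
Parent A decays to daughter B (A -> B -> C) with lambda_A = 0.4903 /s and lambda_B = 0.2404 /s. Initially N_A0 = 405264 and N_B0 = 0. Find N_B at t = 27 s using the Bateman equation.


N_B(t) = lambda_A * N_A0 / (lambda_B - lambda_A) * [exp(-lambda_A*t) - exp(-lambda_B*t)]
exp(-0.4903*27) = 1.781420e-06; exp(-0.2404*27) = 0.001517335
N_B = 0.4903 * 405264 / (0.2404 - 0.4903) * (1.781420e-06 - 0.001517335)
N_B = 1205.0

1205.0


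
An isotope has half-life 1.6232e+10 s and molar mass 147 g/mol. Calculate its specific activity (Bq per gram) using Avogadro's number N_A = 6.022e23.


lambda = ln(2) / t_half = ln(2) / 1.6232e+10 = 4.270251e-11 /s
SA = lambda * N_A / M
SA = 4.270251e-11 * 6.022e23 / 147
SA = 1.7494e+11 Bq/g

1.7494e+11


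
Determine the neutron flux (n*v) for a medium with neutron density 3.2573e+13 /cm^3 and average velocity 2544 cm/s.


phi = n * v
phi = 3.2573e+13 * 2544
phi = 8.2866e+16 /cm^2/s

8.2866e+16


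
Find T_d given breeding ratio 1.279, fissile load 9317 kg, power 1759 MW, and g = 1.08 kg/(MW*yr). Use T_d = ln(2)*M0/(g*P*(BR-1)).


Breeding gain G = BR - 1 = 1.279 - 1 = 0.279
Fissile production rate = g * P * G = 1.08 * 1759 * 0.279 = 530.02188 kg/yr
T_d = ln(2) * M0 / (g * P * G)
T_d = ln(2) * 9317 / 530.02188 = 12.185 yr

12.185


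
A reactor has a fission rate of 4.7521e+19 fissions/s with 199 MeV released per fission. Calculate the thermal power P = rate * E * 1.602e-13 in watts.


P = fission_rate * E_MeV * 1.602e-13
P = 4.7521e+19 * 199 * 1.602e-13
P = 1.5150e+09 W

1.5150e+09


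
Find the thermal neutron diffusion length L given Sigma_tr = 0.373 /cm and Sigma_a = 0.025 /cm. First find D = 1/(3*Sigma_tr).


D = 1 / (3 * Sigma_tr) = 1 / (3 * 0.373) = 0.8936550 cm
L = sqrt(D / Sigma_a)
L = sqrt(0.8936550 / 0.025)
L = 5.9788 cm

5.9788


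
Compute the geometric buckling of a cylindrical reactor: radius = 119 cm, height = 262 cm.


B^2 = (2.405/R)^2 + (pi/H)^2
B^2 = (2.405/119)^2 + (pi/262)^2
B^2 = 5.5223e-04 /cm^2

5.5223e-04


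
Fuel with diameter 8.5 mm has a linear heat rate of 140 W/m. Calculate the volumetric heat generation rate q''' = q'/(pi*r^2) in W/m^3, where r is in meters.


r = D / 2 / 1000 = 8.5 / 2 / 1000 = 0.00425 m
q''' = q' / (pi * r^2)
q''' = 140 / (pi * 0.00425^2)
q''' = 2.4672e+06 W/m^3

2.4672e+06


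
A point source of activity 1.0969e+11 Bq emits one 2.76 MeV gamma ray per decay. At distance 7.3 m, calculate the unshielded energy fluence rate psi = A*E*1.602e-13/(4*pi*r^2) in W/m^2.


psi = A * E * 1.602e-13 / (4*pi*r^2)
psi = 1.0969e+11 * 2.76 * 1.602e-13 / (4*pi*7.3^2)
psi = 7.2424e-05 W/m^2

7.2424e-05


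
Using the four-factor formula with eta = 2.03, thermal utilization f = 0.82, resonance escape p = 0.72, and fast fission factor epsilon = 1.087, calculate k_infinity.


k_inf = eta * f * p * epsilon
k_inf = 2.03 * 0.82 * 0.72 * 1.087
k_inf = 1.3028

1.3028


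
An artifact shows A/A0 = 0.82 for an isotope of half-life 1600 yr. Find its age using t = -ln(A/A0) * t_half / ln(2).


lambda = ln(2) / t_half = ln(2) / 1600 = 4.332170e-04 /yr
t = -ln(A/A0) / lambda
t = -ln(0.82) / 4.332170e-04
t = 458.09 yr

458.09


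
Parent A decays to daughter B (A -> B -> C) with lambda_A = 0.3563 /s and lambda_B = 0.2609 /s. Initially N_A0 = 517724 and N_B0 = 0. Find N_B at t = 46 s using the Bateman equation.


N_B(t) = lambda_A * N_A0 / (lambda_B - lambda_A) * [exp(-lambda_A*t) - exp(-lambda_B*t)]
exp(-0.3563*46) = 7.620795e-08; exp(-0.2609*46) = 6.135616e-06
N_B = 0.3563 * 517724 / (0.2609 - 0.3563) * (7.620795e-08 - 6.135616e-06)
N_B = 11.716

11.716


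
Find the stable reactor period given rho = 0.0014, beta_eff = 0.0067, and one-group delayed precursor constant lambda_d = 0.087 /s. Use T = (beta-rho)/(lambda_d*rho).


T = (beta - rho) / (lambda_d * rho)
T = (0.0067 - 0.0014) / (0.087 * 0.0014)
T = 43.514 s

43.514


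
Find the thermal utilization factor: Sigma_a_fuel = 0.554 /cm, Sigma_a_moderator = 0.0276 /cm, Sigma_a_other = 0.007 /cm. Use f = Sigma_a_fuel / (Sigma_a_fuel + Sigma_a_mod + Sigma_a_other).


f = Sigma_a_fuel / (Sigma_a_fuel + Sigma_a_mod + Sigma_a_other)
f = 0.554 / (0.554 + 0.0276 + 0.007)
f = 0.94122

0.94122


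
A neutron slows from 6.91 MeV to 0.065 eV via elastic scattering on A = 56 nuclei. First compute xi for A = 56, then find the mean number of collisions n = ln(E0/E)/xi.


xi = 1 + (A-1)^2/(2A)*ln((A-1)/(A+1)) = 0.03529286 (for A = 56)
n = ln(E0/E) / xi
n = ln(6.91e6 / 0.065) / 0.03529286
n = ln(1.063077e+08) / 0.03529286 = 523.67

523.67


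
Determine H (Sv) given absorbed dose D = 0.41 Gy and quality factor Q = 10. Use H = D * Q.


H = D * Q
H = 0.41 * 10
H = 4.1000 Sv

4.1000


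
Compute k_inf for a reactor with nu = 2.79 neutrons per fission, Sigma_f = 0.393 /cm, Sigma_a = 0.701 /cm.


k_inf = nu * Sigma_f / Sigma_a
k_inf = 2.79 * 0.393 / 0.701
k_inf = 1.5642

1.5642


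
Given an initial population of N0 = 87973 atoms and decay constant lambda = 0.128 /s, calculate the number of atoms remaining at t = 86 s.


N = N0 * exp(-lambda * t)
N = 87973 * exp(-0.128 * 86)
N = 1.4576

1.4576


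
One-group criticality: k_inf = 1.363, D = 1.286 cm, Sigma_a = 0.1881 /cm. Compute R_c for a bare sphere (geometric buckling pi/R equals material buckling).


L^2 = D / Sigma_a = 1.286 / 0.1881 = 6.836789 cm^2
B_m^2 = (k_inf - 1) / L^2 = (1.363 - 1) / 6.836789 = 0.05309510 /cm^2
For a bare sphere: B_g = pi/R, so R_c = pi / sqrt(B_m^2)
R_c = pi / sqrt(0.05309510) = 13.634 cm

13.634


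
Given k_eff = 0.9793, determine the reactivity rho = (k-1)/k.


rho = (k_eff - 1) / k_eff
rho = (0.9793 - 1) / 0.9793
rho = -0.021138

-0.021138


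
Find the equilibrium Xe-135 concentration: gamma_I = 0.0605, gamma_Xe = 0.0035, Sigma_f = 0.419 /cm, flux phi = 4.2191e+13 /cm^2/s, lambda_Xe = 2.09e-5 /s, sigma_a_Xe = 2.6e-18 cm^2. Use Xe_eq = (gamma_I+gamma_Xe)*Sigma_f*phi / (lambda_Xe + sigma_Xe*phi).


Xe_eq = (gamma_I + gamma_Xe) * Sigma_f * phi / (lambda_Xe + sigma_Xe * phi)
Numerator = (0.0605 + 0.0035) * 0.419 * 4.2191e+13 = 1.131394e+12
Denominator = 2.09e-5 + 2.6e-18 * 4.2191e+13 = 1.305966e-04
Xe_eq = 1.131394e+12 / 1.305966e-04 = 8.6633e+15 /cm^3

8.6633e+15


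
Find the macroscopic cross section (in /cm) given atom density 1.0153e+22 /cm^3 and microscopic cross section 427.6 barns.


Sigma = N * sigma_barns * 1e-24
Sigma = 1.0153e+22 * 427.6 * 1e-24
Sigma = 4.3414 /cm

4.3414


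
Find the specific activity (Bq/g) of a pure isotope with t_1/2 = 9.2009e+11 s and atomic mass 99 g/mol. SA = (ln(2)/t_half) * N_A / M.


lambda = ln(2) / t_half = ln(2) / 9.2009e+11 = 7.533472e-13 /s
SA = lambda * N_A / M
SA = 7.533472e-13 * 6.022e23 / 99
SA = 4.5825e+09 Bq/g

4.5825e+09


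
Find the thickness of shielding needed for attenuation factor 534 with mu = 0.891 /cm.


x = ln(factor) / mu
x = ln(534) / 0.891
x = 7.0487 cm

7.0487


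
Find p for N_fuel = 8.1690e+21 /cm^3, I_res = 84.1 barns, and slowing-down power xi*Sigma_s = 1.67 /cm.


p = exp(-N * I * 1e-24 / (xi*Sigma_s))
p = exp(-8.1690e+21 * 84.1 * 1e-24 / 1.67)
p = 0.66273

0.66273


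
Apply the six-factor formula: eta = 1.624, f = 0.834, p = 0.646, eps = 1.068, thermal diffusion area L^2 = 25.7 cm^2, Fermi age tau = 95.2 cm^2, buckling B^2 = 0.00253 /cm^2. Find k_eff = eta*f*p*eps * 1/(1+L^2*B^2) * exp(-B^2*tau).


k_inf = eta*f*p*eps = 1.624*0.834*0.646*1.068 = 0.9344495
P_TNL = 1/(1 + L^2*B^2) = 1/(1 + 25.7*0.00253) = 0.9389486
P_FNL = exp(-B^2*tau) = exp(-0.00253*95.2) = 0.7859548
k_eff = k_inf * P_TNL * P_FNL = 0.9344495 * 0.9389486 * 0.7859548
k_eff = 0.68960

0.68960
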